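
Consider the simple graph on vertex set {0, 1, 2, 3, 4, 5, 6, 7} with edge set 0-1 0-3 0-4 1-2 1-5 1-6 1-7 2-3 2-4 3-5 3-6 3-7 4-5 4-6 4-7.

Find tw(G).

A width-3 tree decomposition is:
Bags: B1 = {1, 3, 4, 7}  B2 = {0, 1, 3, 4}  B3 = {1, 2, 3, 4}  B4 = {1, 3, 4, 5}  B5 = {1, 3, 4, 6}
Tree: B1–B2, B2–B3, B3–B4, B4–B5
Every bag has size at most 4, so the width is 4 − 1 = 3 and tw(G) ≤ 3. For the lower bound: the 4 vertex sets {4,7}, {0,1}, {3}, {2} are disjoint, each induces a connected subgraph, and every pair is joined by at least one edge of G. Contracting each set to a single vertex therefore yields K_{4} as a minor, and since treewidth is minor-monotone, tw(G) ≥ tw(K_{4}) = 3. The upper and lower bounds meet at 3, so that is the treewidth.

3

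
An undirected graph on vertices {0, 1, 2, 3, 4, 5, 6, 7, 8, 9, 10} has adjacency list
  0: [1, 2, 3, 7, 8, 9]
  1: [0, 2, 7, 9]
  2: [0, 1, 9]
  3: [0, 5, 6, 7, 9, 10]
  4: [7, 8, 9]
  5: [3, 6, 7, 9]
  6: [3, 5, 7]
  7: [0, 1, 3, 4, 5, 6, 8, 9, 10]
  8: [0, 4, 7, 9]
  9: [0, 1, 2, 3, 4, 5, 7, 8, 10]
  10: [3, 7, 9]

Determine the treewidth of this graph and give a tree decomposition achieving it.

Each bag holds 4 vertices, so the decomposition has width 3, which upper-bounds the treewidth. Conversely, {0, 1, 2, 9} is a clique of size 4, and the vertices of any clique must share a bag in every tree decomposition; so some bag has ≥ 4 vertices and tw(G) ≥ 3. Hence tw(G) = 3 exactly.

Treewidth 3.
One such decomposition:
Bags: B1 = {0, 3, 7, 9}  B2 = {3, 5, 7, 9}  B3 = {3, 7, 9, 10}  B4 = {0, 7, 8, 9}  B5 = {3, 5, 6, 7}  B6 = {0, 1, 7, 9}  B7 = {0, 1, 2, 9}  B8 = {4, 7, 8, 9}
Tree: B1–B2, B1–B3, B1–B4, B2–B5, B4–B6, B6–B7, B4–B8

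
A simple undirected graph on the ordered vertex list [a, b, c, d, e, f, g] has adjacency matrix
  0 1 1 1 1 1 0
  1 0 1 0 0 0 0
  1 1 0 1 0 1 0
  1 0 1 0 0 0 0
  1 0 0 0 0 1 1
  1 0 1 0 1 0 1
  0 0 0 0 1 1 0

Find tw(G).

A width-2 tree decomposition is:
Bags: B1 = {a, c, f}  B2 = {a, b, c}  B3 = {a, c, d}  B4 = {a, e, f}  B5 = {e, f, g}
Tree: B1–B2, B1–B3, B1–B4, B4–B5
Every bag has size at most 3, so the width is 3 − 1 = 2 and tw(G) ≤ 2. Conversely, {e, f, g} is a clique of size 3, and the vertices of any clique must share a bag in every tree decomposition; so some bag has ≥ 3 vertices and tw(G) ≥ 2. Therefore the treewidth is 2.

2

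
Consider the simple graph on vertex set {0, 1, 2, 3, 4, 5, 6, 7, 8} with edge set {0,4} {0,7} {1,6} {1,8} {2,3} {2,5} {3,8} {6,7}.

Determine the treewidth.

A width-1 tree decomposition is:
Bags: B1 = {2, 5}  B2 = {2, 3}  B3 = {3, 8}  B4 = {1, 8}  B5 = {1, 6}  B6 = {6, 7}  B7 = {0, 7}  B8 = {0, 4}
Tree: B1–B2, B2–B3, B3–B4, B4–B5, B5–B6, B6–B7, B7–B8
Each bag holds 2 vertices, so the decomposition has width 1, which upper-bounds the treewidth. Since G has at least one edge (e.g. 5–2), it is not an edgeless graph, so tw(G) ≥ 1. Combining the bounds, tw(G) = 1.

1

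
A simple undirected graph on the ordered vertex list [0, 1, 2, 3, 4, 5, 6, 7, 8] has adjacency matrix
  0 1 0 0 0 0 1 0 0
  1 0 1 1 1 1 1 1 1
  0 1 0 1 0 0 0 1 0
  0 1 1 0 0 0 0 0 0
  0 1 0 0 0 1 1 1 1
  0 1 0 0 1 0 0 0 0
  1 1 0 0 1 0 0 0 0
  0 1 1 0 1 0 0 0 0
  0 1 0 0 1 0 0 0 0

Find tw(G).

2

A width-2 tree decomposition is:
Bags: B1 = {1, 2, 3}  B2 = {1, 2, 7}  B3 = {1, 4, 7}  B4 = {1, 4, 8}  B5 = {1, 4, 6}  B6 = {0, 1, 6}  B7 = {1, 4, 5}
Tree: B1–B2, B2–B3, B3–B4, B3–B5, B5–B6, B4–B7
The largest bag has 3 vertices, giving width 2; this decomposition certifies tw(G) ≤ 2. On the other hand G contains the 3-clique {0, 1, 6}. A clique must lie in a single bag of any decomposition, so no decomposition can have width below 2. Combining the bounds, tw(G) = 2.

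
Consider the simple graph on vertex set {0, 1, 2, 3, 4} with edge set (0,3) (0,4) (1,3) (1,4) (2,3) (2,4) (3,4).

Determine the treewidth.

2

A width-2 tree decomposition is:
Bags: B1 = {0, 3, 4}  B2 = {2, 3, 4}  B3 = {1, 3, 4}
Tree: B1–B2, B2–B3
The largest bag has 3 vertices, giving width 2; this decomposition certifies tw(G) ≤ 2. Conversely, {0, 3, 4} is a clique of size 3, and the vertices of any clique must share a bag in every tree decomposition; so some bag has ≥ 3 vertices and tw(G) ≥ 2. Combining the bounds, tw(G) = 2.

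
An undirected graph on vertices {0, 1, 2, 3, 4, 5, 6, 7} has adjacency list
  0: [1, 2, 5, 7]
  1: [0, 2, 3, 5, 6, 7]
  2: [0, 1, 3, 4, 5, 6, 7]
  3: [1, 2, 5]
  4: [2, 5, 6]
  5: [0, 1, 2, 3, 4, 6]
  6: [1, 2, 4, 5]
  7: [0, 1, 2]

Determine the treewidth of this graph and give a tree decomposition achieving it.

Treewidth 3.
Bags: B1 = {0, 1, 2, 5}  B2 = {1, 2, 5, 6}  B3 = {0, 1, 2, 7}  B4 = {2, 4, 5, 6}  B5 = {1, 2, 3, 5}
Tree: B1–B2, B1–B3, B2–B4, B1–B5

Every bag has size at most 4, so the width is 4 − 1 = 3 and tw(G) ≤ 3. Conversely, {0, 1, 2, 5} is a clique of size 4, and the vertices of any clique must share a bag in every tree decomposition; so some bag has ≥ 4 vertices and tw(G) ≥ 3. Combining the bounds, tw(G) = 3.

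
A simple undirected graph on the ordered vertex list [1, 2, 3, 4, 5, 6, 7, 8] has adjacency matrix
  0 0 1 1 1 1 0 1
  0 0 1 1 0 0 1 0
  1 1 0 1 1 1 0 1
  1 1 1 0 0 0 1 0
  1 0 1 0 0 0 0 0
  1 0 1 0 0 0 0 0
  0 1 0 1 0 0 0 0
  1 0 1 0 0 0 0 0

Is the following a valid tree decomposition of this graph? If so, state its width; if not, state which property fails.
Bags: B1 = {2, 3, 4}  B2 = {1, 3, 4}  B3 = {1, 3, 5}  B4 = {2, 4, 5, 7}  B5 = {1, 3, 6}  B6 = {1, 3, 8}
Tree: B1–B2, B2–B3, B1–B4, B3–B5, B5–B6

A tree decomposition must satisfy three properties: every vertex lies in some bag; for every edge, both endpoints lie together in some bag; and for every vertex, the bags containing it form a connected subtree. Here bags containing vertex 5 are not connected in the tree, so the decomposition is invalid.

No — bags containing vertex 5 are not connected in the tree.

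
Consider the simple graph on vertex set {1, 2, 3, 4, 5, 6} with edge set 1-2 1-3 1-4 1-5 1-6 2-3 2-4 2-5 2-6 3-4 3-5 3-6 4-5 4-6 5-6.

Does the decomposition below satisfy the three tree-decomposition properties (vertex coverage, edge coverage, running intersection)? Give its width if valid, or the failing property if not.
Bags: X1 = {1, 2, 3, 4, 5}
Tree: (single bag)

A tree decomposition must satisfy three properties: every vertex lies in some bag; for every edge, both endpoints lie together in some bag; and for every vertex, the bags containing it form a connected subtree. Here vertex 6 appears in no bag, so the decomposition is invalid.

No — vertex 6 appears in no bag.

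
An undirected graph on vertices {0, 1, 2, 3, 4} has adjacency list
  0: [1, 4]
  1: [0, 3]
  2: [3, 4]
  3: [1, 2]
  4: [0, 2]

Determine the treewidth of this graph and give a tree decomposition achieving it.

Treewidth 2.
One such decomposition:
Bags: B1 = {0, 1, 4}  B2 = {1, 3, 4}  B3 = {2, 3, 4}
Tree: B1–B2, B2–B3

The largest bag has 3 vertices, giving width 2; this decomposition certifies tw(G) ≤ 2. The edges 4–0–1–3–2–4 form a cycle, so G is not a tree and its treewidth is at least 2. Therefore the treewidth is 2.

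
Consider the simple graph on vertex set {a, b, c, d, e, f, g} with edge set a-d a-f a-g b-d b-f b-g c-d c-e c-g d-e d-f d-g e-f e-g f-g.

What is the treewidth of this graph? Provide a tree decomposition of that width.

Every bag has size at most 4, so the width is 4 − 1 = 3 and tw(G) ≤ 3. Conversely, {c, d, e, g} is a clique of size 4, and the vertices of any clique must share a bag in every tree decomposition; so some bag has ≥ 4 vertices and tw(G) ≥ 3. Combining the bounds, tw(G) = 3.

Treewidth 3.
Bags: B1 = {a, d, f, g}  B2 = {d, e, f, g}  B3 = {b, d, f, g}  B4 = {c, d, e, g}
Tree: B1–B2, B2–B3, B2–B4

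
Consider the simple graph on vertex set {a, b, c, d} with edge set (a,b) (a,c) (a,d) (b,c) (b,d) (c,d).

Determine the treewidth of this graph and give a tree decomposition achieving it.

Treewidth 3.
One such decomposition:
Bags: B1 = {a, b, c, d}
Tree: (single bag)

A single bag containing all 4 vertices is trivially a valid decomposition of width 3. For the lower bound, the 4 vertices {a, b, c, d} are pairwise adjacent, and any tree decomposition puts a clique entirely inside one bag — forcing width ≥ 3. The upper and lower bounds meet at 3, so that is the treewidth.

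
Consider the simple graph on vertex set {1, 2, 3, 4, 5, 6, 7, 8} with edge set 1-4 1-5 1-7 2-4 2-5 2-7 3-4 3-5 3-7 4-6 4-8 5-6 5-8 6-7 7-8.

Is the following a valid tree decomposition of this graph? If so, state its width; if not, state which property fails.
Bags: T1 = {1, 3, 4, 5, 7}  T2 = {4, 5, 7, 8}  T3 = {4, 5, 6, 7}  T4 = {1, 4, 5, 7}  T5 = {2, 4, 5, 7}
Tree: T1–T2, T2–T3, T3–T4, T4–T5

A tree decomposition must satisfy three properties: every vertex lies in some bag; for every edge, both endpoints lie together in some bag; and for every vertex, the bags containing it form a connected subtree. Here bags containing vertex 1 are not connected in the tree, so the decomposition is invalid.

No — bags containing vertex 1 are not connected in the tree.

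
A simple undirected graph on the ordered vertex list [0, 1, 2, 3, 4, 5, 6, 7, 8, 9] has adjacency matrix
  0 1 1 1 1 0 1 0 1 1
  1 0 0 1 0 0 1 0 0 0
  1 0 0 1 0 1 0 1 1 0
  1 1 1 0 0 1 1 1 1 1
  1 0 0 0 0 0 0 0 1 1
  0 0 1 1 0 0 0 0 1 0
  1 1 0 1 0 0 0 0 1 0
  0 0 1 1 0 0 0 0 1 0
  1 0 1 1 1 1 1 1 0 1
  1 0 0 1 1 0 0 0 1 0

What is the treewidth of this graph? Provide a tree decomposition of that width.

The largest bag has 4 vertices, giving width 3; this decomposition certifies tw(G) ≤ 3. Conversely, {0, 3, 8, 9} is a clique of size 4, and the vertices of any clique must share a bag in every tree decomposition; so some bag has ≥ 4 vertices and tw(G) ≥ 3. Combining the bounds, tw(G) = 3.

Treewidth 3.
Bags: B1 = {0, 3, 6, 8}  B2 = {0, 2, 3, 8}  B3 = {2, 3, 5, 8}  B4 = {0, 1, 3, 6}  B5 = {2, 3, 7, 8}  B6 = {0, 3, 8, 9}  B7 = {0, 4, 8, 9}
Tree: B1–B2, B2–B3, B1–B4, B3–B5, B2–B6, B6–B7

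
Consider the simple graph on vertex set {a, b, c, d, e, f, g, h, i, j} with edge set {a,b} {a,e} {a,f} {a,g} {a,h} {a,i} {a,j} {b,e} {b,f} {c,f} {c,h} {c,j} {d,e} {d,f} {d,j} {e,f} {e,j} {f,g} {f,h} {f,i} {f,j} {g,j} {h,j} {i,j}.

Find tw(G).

A width-3 tree decomposition is:
Bags: B1 = {a, e, f, j}  B2 = {a, f, g, j}  B3 = {a, b, e, f}  B4 = {a, f, h, j}  B5 = {d, e, f, j}  B6 = {a, f, i, j}  B7 = {c, f, h, j}
Tree: B1–B2, B1–B3, B1–B4, B1–B5, B4–B6, B4–B7
The largest bag has 4 vertices, giving width 3; this decomposition certifies tw(G) ≤ 3. Conversely, {d, e, f, j} is a clique of size 4, and the vertices of any clique must share a bag in every tree decomposition; so some bag has ≥ 4 vertices and tw(G) ≥ 3. The upper and lower bounds meet at 3, so that is the treewidth.

3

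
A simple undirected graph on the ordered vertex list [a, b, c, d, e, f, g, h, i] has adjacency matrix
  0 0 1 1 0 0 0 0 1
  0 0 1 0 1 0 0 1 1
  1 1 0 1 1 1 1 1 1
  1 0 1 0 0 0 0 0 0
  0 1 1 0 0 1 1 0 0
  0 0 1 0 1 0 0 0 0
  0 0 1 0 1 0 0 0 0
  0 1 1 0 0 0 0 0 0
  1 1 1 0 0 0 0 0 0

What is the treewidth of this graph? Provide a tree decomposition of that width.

Treewidth 2.
Bags: B1 = {b, c, i}  B2 = {b, c, e}  B3 = {b, c, h}  B4 = {c, e, f}  B5 = {a, c, i}  B6 = {a, c, d}  B7 = {c, e, g}
Tree: B1–B2, B2–B3, B2–B4, B1–B5, B5–B6, B2–B7

Each bag holds 3 vertices, so the decomposition has width 2, which upper-bounds the treewidth. Conversely, {a, c, d} is a clique of size 3, and the vertices of any clique must share a bag in every tree decomposition; so some bag has ≥ 3 vertices and tw(G) ≥ 2. The upper and lower bounds meet at 2, so that is the treewidth.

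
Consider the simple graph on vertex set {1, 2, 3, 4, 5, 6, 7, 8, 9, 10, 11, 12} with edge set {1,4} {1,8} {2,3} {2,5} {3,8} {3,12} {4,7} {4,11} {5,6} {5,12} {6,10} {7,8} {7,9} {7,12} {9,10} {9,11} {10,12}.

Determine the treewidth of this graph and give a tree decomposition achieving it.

Every bag has size at most 4, so the width is 4 − 1 = 3 and tw(G) ≤ 3. For the lower bound: the 4 vertex sets {1,4,11}, {8}, {7}, {3,9,10,12} are disjoint, each induces a connected subgraph, and every pair is joined by at least one edge of G. Contracting each set to a single vertex therefore yields K_{4} as a minor, and since treewidth is minor-monotone, tw(G) ≥ tw(K_{4}) = 3. Therefore the treewidth is 3.

Treewidth 3.
One optimal decomposition is:
Bags: B1 = {1, 4, 8, 11}  B2 = {4, 7, 8, 11}  B3 = {7, 8, 9, 11}  B4 = {3, 7, 8, 9}  B5 = {3, 7, 9, 12}  B6 = {3, 9, 10, 12}  B7 = {2, 3, 10, 12}  B8 = {2, 5, 10, 12}  B9 = {2, 5, 6, 10}
Tree: B1–B2, B2–B3, B3–B4, B4–B5, B5–B6, B6–B7, B7–B8, B8–B9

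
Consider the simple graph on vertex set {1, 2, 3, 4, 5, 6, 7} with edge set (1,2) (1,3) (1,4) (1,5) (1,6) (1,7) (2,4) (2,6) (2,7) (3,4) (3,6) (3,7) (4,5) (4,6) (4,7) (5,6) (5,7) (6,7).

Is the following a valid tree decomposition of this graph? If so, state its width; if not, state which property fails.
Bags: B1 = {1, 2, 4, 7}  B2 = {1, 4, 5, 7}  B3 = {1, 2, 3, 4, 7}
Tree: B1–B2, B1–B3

A tree decomposition must satisfy three properties: every vertex lies in some bag; for every edge, both endpoints lie together in some bag; and for every vertex, the bags containing it form a connected subtree. Here vertex 6 appears in no bag, so the decomposition is invalid.

No — vertex 6 appears in no bag.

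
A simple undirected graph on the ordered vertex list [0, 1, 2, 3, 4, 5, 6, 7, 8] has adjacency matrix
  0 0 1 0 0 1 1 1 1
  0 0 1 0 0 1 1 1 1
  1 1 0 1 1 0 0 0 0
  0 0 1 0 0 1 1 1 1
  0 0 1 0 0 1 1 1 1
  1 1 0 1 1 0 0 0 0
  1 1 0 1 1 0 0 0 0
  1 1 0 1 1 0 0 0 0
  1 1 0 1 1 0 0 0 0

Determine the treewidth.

A width-4 tree decomposition is:
Bags: B1 = {0, 1, 3, 4, 7}  B2 = {0, 1, 2, 3, 4}  B3 = {0, 1, 3, 4, 8}  B4 = {0, 1, 3, 4, 5}  B5 = {0, 1, 3, 4, 6}
Tree: B1–B2, B2–B3, B3–B4, B4–B5
Each bag holds 5 vertices, so the decomposition has width 4, which upper-bounds the treewidth. For the lower bound: the 5 vertex sets {0,7}, {1,2}, {4,8}, {3}, {5} are disjoint, each induces a connected subgraph, and every pair is joined by at least one edge of G. Contracting each set to a single vertex therefore yields K_{5} as a minor, and since treewidth is minor-monotone, tw(G) ≥ tw(K_{5}) = 4. Therefore the treewidth is 4.

4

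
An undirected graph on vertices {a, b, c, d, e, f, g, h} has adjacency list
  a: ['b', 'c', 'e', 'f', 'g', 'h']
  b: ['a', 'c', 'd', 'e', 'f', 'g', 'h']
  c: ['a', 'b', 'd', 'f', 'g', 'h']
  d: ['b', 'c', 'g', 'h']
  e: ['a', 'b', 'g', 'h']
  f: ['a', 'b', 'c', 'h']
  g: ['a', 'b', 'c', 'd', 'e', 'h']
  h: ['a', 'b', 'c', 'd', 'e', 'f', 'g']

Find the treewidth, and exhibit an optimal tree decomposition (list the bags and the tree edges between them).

Treewidth 4.
Bags: B1 = {a, b, c, f, h}  B2 = {a, b, c, g, h}  B3 = {b, c, d, g, h}  B4 = {a, b, e, g, h}
Tree: B1–B2, B2–B3, B2–B4

The largest bag has 5 vertices, giving width 4; this decomposition certifies tw(G) ≤ 4. On the other hand G contains the 5-clique {a, b, e, g, h}. A clique must lie in a single bag of any decomposition, so no decomposition can have width below 4. Combining the bounds, tw(G) = 4.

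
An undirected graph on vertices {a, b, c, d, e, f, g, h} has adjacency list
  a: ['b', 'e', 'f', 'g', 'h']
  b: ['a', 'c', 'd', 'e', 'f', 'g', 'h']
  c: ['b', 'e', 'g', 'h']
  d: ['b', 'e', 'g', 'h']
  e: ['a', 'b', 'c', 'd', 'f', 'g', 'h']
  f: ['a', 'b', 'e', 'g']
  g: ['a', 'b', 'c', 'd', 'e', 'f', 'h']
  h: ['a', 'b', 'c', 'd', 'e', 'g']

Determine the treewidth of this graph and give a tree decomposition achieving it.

Every bag has size at most 5, so the width is 5 − 1 = 4 and tw(G) ≤ 4. For the lower bound, the 5 vertices {b, d, e, g, h} are pairwise adjacent, and any tree decomposition puts a clique entirely inside one bag — forcing width ≥ 4. Combining the bounds, tw(G) = 4.

Treewidth 4.
One optimal decomposition is:
Bags: B1 = {b, c, e, g, h}  B2 = {a, b, e, g, h}  B3 = {b, d, e, g, h}  B4 = {a, b, e, f, g}
Tree: B1–B2, B2–B3, B2–B4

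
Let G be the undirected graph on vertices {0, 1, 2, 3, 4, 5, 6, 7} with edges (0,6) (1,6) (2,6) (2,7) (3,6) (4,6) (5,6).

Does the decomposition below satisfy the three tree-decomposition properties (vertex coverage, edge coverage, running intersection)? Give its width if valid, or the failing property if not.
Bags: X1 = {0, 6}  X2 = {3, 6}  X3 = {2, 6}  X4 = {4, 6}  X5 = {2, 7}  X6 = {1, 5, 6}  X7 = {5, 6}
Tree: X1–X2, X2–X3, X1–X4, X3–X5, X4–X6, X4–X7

A tree decomposition must satisfy three properties: every vertex lies in some bag; for every edge, both endpoints lie together in some bag; and for every vertex, the bags containing it form a connected subtree. Here bags containing vertex 5 are not connected in the tree, so the decomposition is invalid.

No — bags containing vertex 5 are not connected in the tree.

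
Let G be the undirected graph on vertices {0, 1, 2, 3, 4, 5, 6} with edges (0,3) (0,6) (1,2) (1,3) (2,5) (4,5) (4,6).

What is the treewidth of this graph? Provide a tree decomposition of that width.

Every bag has size at most 3, so the width is 3 − 1 = 2 and tw(G) ≤ 2. Since 2–5–4–6–0–3–1–2 is a cycle in G, G is not acyclic. Forests are exactly the graphs of treewidth ≤ 1, so tw(G) ≥ 2. Therefore the treewidth is 2.

Treewidth 2.
Bags: B1 = {2, 4, 5}  B2 = {2, 4, 6}  B3 = {0, 2, 6}  B4 = {0, 2, 3}  B5 = {1, 2, 3}
Tree: B1–B2, B2–B3, B3–B4, B4–B5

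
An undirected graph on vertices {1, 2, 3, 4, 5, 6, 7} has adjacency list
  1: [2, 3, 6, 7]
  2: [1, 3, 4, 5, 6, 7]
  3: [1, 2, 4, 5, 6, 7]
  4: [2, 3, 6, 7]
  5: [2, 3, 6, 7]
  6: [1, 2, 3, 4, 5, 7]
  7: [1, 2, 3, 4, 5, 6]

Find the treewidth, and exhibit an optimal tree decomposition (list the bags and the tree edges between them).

The largest bag has 5 vertices, giving width 4; this decomposition certifies tw(G) ≤ 4. For the lower bound, the 5 vertices {1, 2, 3, 6, 7} are pairwise adjacent, and any tree decomposition puts a clique entirely inside one bag — forcing width ≥ 4. Combining the bounds, tw(G) = 4.

Treewidth 4.
Bags: B1 = {1, 2, 3, 6, 7}  B2 = {2, 3, 4, 6, 7}  B3 = {2, 3, 5, 6, 7}
Tree: B1–B2, B2–B3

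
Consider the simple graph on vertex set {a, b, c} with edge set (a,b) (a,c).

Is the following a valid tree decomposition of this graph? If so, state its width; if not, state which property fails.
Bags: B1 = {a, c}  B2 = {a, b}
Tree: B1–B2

Checking the three conditions: (i) the bags cover all of {a, b, c}; (ii) for each edge, some bag contains both endpoints; (iii) the bags containing any fixed vertex form a subtree. All hold, so the decomposition is valid with width 2 − 1 = 1.

Yes; width 1.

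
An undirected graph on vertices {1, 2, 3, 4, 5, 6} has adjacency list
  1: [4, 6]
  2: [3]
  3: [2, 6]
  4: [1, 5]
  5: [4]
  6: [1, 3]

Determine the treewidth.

A width-1 tree decomposition is:
Bags: B1 = {4, 5}  B2 = {1, 4}  B3 = {1, 6}  B4 = {3, 6}  B5 = {2, 3}
Tree: B1–B2, B2–B3, B3–B4, B4–B5
The largest bag has 2 vertices, giving width 1; this decomposition certifies tw(G) ≤ 1. Any graph with an edge has treewidth ≥ 1, and G has the edge 5–4. Combining the bounds, tw(G) = 1.

1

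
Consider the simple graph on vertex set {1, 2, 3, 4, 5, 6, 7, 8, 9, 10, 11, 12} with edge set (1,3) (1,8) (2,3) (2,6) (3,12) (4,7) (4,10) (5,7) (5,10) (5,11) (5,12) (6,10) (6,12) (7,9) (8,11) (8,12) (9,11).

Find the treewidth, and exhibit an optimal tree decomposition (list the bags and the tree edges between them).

Each bag holds 4 vertices, so the decomposition has width 3, which upper-bounds the treewidth. For the lower bound: the 4 vertex sets {1,2,3}, {6}, {12}, {5,8,10,11} are disjoint, each induces a connected subgraph, and every pair is joined by at least one edge of G. Contracting each set to a single vertex therefore yields K_{4} as a minor, and since treewidth is minor-monotone, tw(G) ≥ tw(K_{4}) = 3. Therefore the treewidth is 3.

Treewidth 3.
Bags: B1 = {1, 2, 3, 6}  B2 = {1, 3, 6, 12}  B3 = {1, 6, 8, 12}  B4 = {6, 8, 10, 12}  B5 = {5, 8, 10, 12}  B6 = {5, 8, 10, 11}  B7 = {4, 5, 10, 11}  B8 = {4, 5, 7, 11}  B9 = {4, 7, 9, 11}
Tree: B1–B2, B2–B3, B3–B4, B4–B5, B5–B6, B6–B7, B7–B8, B8–B9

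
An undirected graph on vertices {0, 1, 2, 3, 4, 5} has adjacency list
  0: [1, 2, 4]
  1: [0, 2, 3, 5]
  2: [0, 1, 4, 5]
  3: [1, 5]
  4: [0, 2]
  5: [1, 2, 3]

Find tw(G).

2

A width-2 tree decomposition is:
Bags: B1 = {0, 1, 2}  B2 = {0, 2, 4}  B3 = {1, 2, 5}  B4 = {1, 3, 5}
Tree: B1–B2, B1–B3, B3–B4
The largest bag has 3 vertices, giving width 2; this decomposition certifies tw(G) ≤ 2. Conversely, {0, 1, 2} is a clique of size 3, and the vertices of any clique must share a bag in every tree decomposition; so some bag has ≥ 3 vertices and tw(G) ≥ 2. The upper and lower bounds meet at 2, so that is the treewidth.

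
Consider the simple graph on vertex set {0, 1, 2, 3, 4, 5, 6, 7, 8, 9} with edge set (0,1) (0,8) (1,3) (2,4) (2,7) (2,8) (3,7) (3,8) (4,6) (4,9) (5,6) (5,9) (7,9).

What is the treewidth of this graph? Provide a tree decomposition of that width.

Treewidth 2.
One such decomposition:
Bags: B1 = {0, 1, 8}  B2 = {1, 3, 8}  B3 = {2, 3, 8}  B4 = {2, 3, 7}  B5 = {2, 4, 7}  B6 = {4, 7, 9}  B7 = {4, 6, 9}  B8 = {5, 6, 9}
Tree: B1–B2, B2–B3, B3–B4, B4–B5, B5–B6, B6–B7, B7–B8

Each bag holds 3 vertices, so the decomposition has width 2, which upper-bounds the treewidth. Since 0–1–3–8–0 is a cycle in G, G is not acyclic. Forests are exactly the graphs of treewidth ≤ 1, so tw(G) ≥ 2. Combining the bounds, tw(G) = 2.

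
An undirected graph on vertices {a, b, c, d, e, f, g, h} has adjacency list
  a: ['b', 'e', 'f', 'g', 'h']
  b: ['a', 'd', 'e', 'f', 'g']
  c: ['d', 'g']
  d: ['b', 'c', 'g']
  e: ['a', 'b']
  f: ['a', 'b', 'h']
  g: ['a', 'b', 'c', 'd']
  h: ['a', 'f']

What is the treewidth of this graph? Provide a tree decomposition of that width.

Treewidth 2.
One optimal decomposition is:
Bags: B1 = {a, b, e}  B2 = {a, b, g}  B3 = {b, d, g}  B4 = {c, d, g}  B5 = {a, b, f}  B6 = {a, f, h}
Tree: B1–B2, B2–B3, B3–B4, B2–B5, B5–B6

The largest bag has 3 vertices, giving width 2; this decomposition certifies tw(G) ≤ 2. Conversely, {a, f, h} is a clique of size 3, and the vertices of any clique must share a bag in every tree decomposition; so some bag has ≥ 3 vertices and tw(G) ≥ 2. Combining the bounds, tw(G) = 2.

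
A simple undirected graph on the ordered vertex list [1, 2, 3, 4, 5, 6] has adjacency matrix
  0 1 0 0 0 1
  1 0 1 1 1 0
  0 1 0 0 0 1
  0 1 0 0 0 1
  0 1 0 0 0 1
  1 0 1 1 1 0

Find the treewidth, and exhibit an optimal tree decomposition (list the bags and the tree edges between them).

Each bag holds 3 vertices, so the decomposition has width 2, which upper-bounds the treewidth. Since 1–2–3–6–1 is a cycle in G, G is not acyclic. Forests are exactly the graphs of treewidth ≤ 1, so tw(G) ≥ 2. The upper and lower bounds meet at 2, so that is the treewidth.

Treewidth 2.
One optimal decomposition is:
Bags: B1 = {1, 2, 6}  B2 = {2, 3, 6}  B3 = {2, 5, 6}  B4 = {2, 4, 6}
Tree: B1–B2, B2–B3, B3–B4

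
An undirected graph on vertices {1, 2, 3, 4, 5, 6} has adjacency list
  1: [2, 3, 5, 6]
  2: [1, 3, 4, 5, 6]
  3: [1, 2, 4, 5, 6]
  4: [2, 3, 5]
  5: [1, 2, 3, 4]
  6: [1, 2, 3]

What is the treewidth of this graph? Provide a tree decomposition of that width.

The largest bag has 4 vertices, giving width 3; this decomposition certifies tw(G) ≤ 3. On the other hand G contains the 4-clique {1, 2, 3, 5}. A clique must lie in a single bag of any decomposition, so no decomposition can have width below 3. Combining the bounds, tw(G) = 3.

Treewidth 3.
One such decomposition:
Bags: B1 = {2, 3, 4, 5}  B2 = {1, 2, 3, 5}  B3 = {1, 2, 3, 6}
Tree: B1–B2, B2–B3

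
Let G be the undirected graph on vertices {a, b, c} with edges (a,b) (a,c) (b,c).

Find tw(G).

A width-2 tree decomposition is:
Bags: B1 = {a, b, c}
Tree: (single bag)
With just one bag of size 3, the width is 3 − 1 = 2, so tw(G) ≤ 2. For the lower bound, the 3 vertices {a, b, c} are pairwise adjacent, and any tree decomposition puts a clique entirely inside one bag — forcing width ≥ 2. The upper and lower bounds meet at 2, so that is the treewidth.

2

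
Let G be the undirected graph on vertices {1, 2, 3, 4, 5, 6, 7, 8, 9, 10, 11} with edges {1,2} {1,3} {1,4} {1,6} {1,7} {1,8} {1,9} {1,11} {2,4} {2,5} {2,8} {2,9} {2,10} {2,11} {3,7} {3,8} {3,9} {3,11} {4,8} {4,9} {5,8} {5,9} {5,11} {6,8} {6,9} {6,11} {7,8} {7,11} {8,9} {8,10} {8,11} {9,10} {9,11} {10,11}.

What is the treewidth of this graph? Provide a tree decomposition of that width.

Treewidth 4.
Bags: B1 = {2, 8, 9, 10, 11}  B2 = {1, 2, 8, 9, 11}  B3 = {1, 2, 4, 8, 9}  B4 = {1, 6, 8, 9, 11}  B5 = {2, 5, 8, 9, 11}  B6 = {1, 3, 8, 9, 11}  B7 = {1, 3, 7, 8, 11}
Tree: B1–B2, B2–B3, B2–B4, B2–B5, B4–B6, B6–B7

Each bag holds 5 vertices, so the decomposition has width 4, which upper-bounds the treewidth. On the other hand G contains the 5-clique {1, 2, 8, 9, 11}. A clique must lie in a single bag of any decomposition, so no decomposition can have width below 4. Combining the bounds, tw(G) = 4.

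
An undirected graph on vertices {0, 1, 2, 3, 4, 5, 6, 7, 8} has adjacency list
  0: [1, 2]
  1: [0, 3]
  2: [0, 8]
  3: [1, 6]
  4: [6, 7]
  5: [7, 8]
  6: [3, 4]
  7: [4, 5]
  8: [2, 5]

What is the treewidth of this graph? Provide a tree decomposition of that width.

Treewidth 2.
One such decomposition:
Bags: B1 = {1, 3, 6}  B2 = {1, 4, 6}  B3 = {1, 4, 7}  B4 = {1, 5, 7}  B5 = {1, 5, 8}  B6 = {1, 2, 8}  B7 = {0, 1, 2}
Tree: B1–B2, B2–B3, B3–B4, B4–B5, B5–B6, B6–B7

The largest bag has 3 vertices, giving width 2; this decomposition certifies tw(G) ≤ 2. For the lower bound, G contains the cycle 1–3–6–4–7–5–8–2–0–1, so G is not a forest; only forests have treewidth ≤ 1, hence tw(G) ≥ 2. Hence tw(G) = 2 exactly.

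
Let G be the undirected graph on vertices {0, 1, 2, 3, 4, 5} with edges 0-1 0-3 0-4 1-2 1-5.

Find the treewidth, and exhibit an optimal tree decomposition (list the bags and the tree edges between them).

Every bag has size at most 2, so the width is 2 − 1 = 1 and tw(G) ≤ 1. Any graph with an edge has treewidth ≥ 1, and G has the edge 5–1. The upper and lower bounds meet at 1, so that is the treewidth.

Treewidth 1.
One such decomposition:
Bags: B1 = {1, 5}  B2 = {1, 2}  B3 = {0, 1}  B4 = {0, 4}  B5 = {0, 3}
Tree: B1–B2, B1–B3, B3–B4, B4–B5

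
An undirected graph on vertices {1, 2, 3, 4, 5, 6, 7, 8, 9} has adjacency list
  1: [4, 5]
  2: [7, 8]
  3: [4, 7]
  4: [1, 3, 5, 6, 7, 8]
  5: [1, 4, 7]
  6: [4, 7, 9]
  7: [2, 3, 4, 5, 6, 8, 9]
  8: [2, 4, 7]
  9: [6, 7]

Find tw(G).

A width-2 tree decomposition is:
Bags: B1 = {4, 5, 7}  B2 = {1, 4, 5}  B3 = {4, 7, 8}  B4 = {2, 7, 8}  B5 = {4, 6, 7}  B6 = {6, 7, 9}  B7 = {3, 4, 7}
Tree: B1–B2, B1–B3, B3–B4, B1–B5, B5–B6, B5–B7
The largest bag has 3 vertices, giving width 2; this decomposition certifies tw(G) ≤ 2. Conversely, {1, 4, 5} is a clique of size 3, and the vertices of any clique must share a bag in every tree decomposition; so some bag has ≥ 3 vertices and tw(G) ≥ 2. Combining the bounds, tw(G) = 2.

2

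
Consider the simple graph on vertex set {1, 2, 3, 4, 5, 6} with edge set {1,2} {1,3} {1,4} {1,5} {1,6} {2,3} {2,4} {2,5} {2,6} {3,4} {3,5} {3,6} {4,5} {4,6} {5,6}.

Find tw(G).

A width-5 tree decomposition is:
Bags: B1 = {1, 2, 3, 4, 5, 6}
Tree: (single bag)
A single bag containing all 6 vertices is trivially a valid decomposition of width 5. Conversely, {1, 2, 3, 4, 5, 6} is a clique of size 6, and the vertices of any clique must share a bag in every tree decomposition; so some bag has ≥ 6 vertices and tw(G) ≥ 5. The upper and lower bounds meet at 5, so that is the treewidth.

5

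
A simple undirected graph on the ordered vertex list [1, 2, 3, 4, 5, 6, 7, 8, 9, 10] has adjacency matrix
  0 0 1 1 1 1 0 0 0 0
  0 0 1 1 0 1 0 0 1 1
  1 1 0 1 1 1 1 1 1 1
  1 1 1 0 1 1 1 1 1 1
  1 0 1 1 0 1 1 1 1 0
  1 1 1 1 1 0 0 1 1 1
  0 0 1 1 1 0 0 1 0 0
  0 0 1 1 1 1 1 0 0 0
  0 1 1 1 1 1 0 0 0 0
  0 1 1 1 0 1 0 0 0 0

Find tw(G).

A width-4 tree decomposition is:
Bags: B1 = {3, 4, 5, 7, 8}  B2 = {3, 4, 5, 6, 8}  B3 = {1, 3, 4, 5, 6}  B4 = {3, 4, 5, 6, 9}  B5 = {2, 3, 4, 6, 9}  B6 = {2, 3, 4, 6, 10}
Tree: B1–B2, B2–B3, B2–B4, B4–B5, B5–B6
Every bag has size at most 5, so the width is 5 − 1 = 4 and tw(G) ≤ 4. For the lower bound, the 5 vertices {2, 3, 4, 6, 9} are pairwise adjacent, and any tree decomposition puts a clique entirely inside one bag — forcing width ≥ 4. Hence tw(G) = 4 exactly.

4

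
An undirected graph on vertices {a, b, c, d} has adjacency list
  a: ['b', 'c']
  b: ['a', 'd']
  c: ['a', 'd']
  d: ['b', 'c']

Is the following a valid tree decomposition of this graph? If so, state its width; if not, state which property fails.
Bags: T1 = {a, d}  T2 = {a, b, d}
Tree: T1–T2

No — vertex c appears in no bag.

A tree decomposition must satisfy three properties: every vertex lies in some bag; for every edge, both endpoints lie together in some bag; and for every vertex, the bags containing it form a connected subtree. Here vertex c appears in no bag, so the decomposition is invalid.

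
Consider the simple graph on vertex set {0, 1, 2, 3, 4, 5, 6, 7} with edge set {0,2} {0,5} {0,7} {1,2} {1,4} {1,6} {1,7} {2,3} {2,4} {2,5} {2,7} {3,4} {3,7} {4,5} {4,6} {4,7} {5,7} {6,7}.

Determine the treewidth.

3

A width-3 tree decomposition is:
Bags: B1 = {2, 4, 5, 7}  B2 = {2, 3, 4, 7}  B3 = {1, 2, 4, 7}  B4 = {1, 4, 6, 7}  B5 = {0, 2, 5, 7}
Tree: B1–B2, B1–B3, B3–B4, B1–B5
Each bag holds 4 vertices, so the decomposition has width 3, which upper-bounds the treewidth. Conversely, {0, 2, 5, 7} is a clique of size 4, and the vertices of any clique must share a bag in every tree decomposition; so some bag has ≥ 4 vertices and tw(G) ≥ 3. Combining the bounds, tw(G) = 3.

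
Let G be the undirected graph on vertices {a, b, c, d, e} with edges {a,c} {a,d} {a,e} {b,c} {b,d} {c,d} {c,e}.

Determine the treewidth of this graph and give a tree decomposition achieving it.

The largest bag has 3 vertices, giving width 2; this decomposition certifies tw(G) ≤ 2. Conversely, {a, c, d} is a clique of size 3, and the vertices of any clique must share a bag in every tree decomposition; so some bag has ≥ 3 vertices and tw(G) ≥ 2. The upper and lower bounds meet at 2, so that is the treewidth.

Treewidth 2.
One such decomposition:
Bags: B1 = {a, c, d}  B2 = {b, c, d}  B3 = {a, c, e}
Tree: B1–B2, B1–B3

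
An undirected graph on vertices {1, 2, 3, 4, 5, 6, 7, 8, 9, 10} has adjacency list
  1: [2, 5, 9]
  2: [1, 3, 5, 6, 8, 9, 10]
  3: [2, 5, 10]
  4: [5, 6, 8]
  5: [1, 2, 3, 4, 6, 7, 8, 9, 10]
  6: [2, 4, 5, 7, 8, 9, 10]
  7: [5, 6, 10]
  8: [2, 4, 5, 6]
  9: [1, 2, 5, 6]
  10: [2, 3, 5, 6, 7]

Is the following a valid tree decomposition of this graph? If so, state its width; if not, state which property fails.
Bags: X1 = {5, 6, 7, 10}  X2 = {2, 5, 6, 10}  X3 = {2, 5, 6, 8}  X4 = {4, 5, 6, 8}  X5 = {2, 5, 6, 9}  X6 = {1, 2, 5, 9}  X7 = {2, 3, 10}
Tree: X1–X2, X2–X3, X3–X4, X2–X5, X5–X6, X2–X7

No — edge (5,3) lies in no bag.

A tree decomposition must satisfy three properties: every vertex lies in some bag; for every edge, both endpoints lie together in some bag; and for every vertex, the bags containing it form a connected subtree. Here edge (5,3) lies in no bag, so the decomposition is invalid.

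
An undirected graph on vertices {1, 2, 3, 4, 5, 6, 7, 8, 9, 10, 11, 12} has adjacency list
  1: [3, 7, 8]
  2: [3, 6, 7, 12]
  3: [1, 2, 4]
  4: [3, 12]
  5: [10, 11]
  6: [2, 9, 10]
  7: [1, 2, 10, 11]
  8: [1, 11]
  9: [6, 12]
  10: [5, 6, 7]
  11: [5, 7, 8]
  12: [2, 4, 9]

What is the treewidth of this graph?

3

A width-3 tree decomposition is:
Bags: B1 = {3, 4, 9, 12}  B2 = {2, 3, 9, 12}  B3 = {2, 3, 6, 9}  B4 = {1, 2, 3, 6}  B5 = {1, 2, 6, 7}  B6 = {1, 6, 7, 10}  B7 = {1, 7, 8, 10}  B8 = {7, 8, 10, 11}  B9 = {5, 8, 10, 11}
Tree: B1–B2, B2–B3, B3–B4, B4–B5, B5–B6, B6–B7, B7–B8, B8–B9
The largest bag has 4 vertices, giving width 3; this decomposition certifies tw(G) ≤ 3. For the lower bound: the 4 vertex sets {4,9,12}, {3}, {2}, {1,6,7,10} are disjoint, each induces a connected subgraph, and every pair is joined by at least one edge of G. Contracting each set to a single vertex therefore yields K_{4} as a minor, and since treewidth is minor-monotone, tw(G) ≥ tw(K_{4}) = 3. Combining the bounds, tw(G) = 3.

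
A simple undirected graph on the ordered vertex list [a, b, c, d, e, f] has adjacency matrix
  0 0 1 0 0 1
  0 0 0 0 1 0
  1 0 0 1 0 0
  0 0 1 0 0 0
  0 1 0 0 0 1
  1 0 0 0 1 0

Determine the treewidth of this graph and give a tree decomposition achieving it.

Each bag holds 2 vertices, so the decomposition has width 1, which upper-bounds the treewidth. Any graph with an edge has treewidth ≥ 1, and G has the edge d–c. Hence tw(G) = 1 exactly.

Treewidth 1.
One optimal decomposition is:
Bags: B1 = {c, d}  B2 = {a, c}  B3 = {a, f}  B4 = {e, f}  B5 = {b, e}
Tree: B1–B2, B2–B3, B3–B4, B4–B5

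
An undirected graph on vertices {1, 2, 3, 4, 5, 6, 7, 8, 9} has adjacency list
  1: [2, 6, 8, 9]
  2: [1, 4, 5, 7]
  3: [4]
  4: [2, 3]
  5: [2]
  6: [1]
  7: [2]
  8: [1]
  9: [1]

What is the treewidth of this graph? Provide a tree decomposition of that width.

Treewidth 1.
One such decomposition:
Bags: B1 = {2, 7}  B2 = {1, 2}  B3 = {2, 4}  B4 = {2, 5}  B5 = {3, 4}  B6 = {1, 8}  B7 = {1, 6}  B8 = {1, 9}
Tree: B1–B2, B2–B3, B2–B4, B3–B5, B2–B6, B6–B7, B7–B8

Each bag holds 2 vertices, so the decomposition has width 1, which upper-bounds the treewidth. Any graph with an edge has treewidth ≥ 1, and G has the edge 2–7. The upper and lower bounds meet at 1, so that is the treewidth.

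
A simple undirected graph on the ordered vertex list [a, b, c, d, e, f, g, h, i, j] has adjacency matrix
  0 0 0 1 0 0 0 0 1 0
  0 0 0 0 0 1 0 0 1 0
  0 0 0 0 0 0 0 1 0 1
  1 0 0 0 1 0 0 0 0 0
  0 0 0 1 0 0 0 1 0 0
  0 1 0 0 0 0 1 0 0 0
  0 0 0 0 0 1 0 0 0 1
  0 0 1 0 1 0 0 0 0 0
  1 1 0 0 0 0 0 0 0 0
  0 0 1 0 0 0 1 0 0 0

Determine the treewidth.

2

A width-2 tree decomposition is:
Bags: B1 = {a, d, i}  B2 = {b, d, i}  B3 = {b, d, f}  B4 = {d, f, g}  B5 = {d, g, j}  B6 = {c, d, j}  B7 = {c, d, h}  B8 = {d, e, h}
Tree: B1–B2, B2–B3, B3–B4, B4–B5, B5–B6, B6–B7, B7–B8
The largest bag has 3 vertices, giving width 2; this decomposition certifies tw(G) ≤ 2. The edges d–a–i–b–f–g–j–c–h–e–d form a cycle, so G is not a tree and its treewidth is at least 2. The upper and lower bounds meet at 2, so that is the treewidth.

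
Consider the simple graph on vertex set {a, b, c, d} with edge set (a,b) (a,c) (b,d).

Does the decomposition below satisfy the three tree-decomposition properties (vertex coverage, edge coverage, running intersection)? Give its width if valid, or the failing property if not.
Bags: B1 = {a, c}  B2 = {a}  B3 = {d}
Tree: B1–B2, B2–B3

No — vertex b appears in no bag.

A tree decomposition must satisfy three properties: every vertex lies in some bag; for every edge, both endpoints lie together in some bag; and for every vertex, the bags containing it form a connected subtree. Here vertex b appears in no bag, so the decomposition is invalid.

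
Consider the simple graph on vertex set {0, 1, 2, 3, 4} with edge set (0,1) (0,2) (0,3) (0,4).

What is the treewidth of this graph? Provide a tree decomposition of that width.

Every bag has size at most 2, so the width is 2 − 1 = 1 and tw(G) ≤ 1. G has an edge, so its treewidth is at least 1. Combining the bounds, tw(G) = 1.

Treewidth 1.
One optimal decomposition is:
Bags: B1 = {0, 3}  B2 = {0, 1}  B3 = {0, 2}  B4 = {0, 4}
Tree: B1–B2, B1–B3, B2–B4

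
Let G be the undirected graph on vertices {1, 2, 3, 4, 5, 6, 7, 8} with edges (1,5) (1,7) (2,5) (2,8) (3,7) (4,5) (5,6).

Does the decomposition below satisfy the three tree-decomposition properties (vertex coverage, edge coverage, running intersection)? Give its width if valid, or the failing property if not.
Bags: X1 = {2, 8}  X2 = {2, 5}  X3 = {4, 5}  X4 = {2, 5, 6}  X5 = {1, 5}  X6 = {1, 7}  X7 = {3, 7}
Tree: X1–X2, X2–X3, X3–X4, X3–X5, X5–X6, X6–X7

No — bags containing vertex 2 are not connected in the tree.

A tree decomposition must satisfy three properties: every vertex lies in some bag; for every edge, both endpoints lie together in some bag; and for every vertex, the bags containing it form a connected subtree. Here bags containing vertex 2 are not connected in the tree, so the decomposition is invalid.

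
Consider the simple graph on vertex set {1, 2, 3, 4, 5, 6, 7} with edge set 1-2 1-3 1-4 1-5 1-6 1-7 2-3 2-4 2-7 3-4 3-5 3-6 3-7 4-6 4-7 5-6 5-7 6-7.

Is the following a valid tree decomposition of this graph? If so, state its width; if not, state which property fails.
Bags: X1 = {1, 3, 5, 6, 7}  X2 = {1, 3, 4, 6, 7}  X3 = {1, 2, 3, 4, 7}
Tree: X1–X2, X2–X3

Checking the three conditions: (i) the bags cover all of {1, 2, 3, 4, 5, 6, 7}; (ii) for each edge, some bag contains both endpoints; (iii) the bags containing any fixed vertex form a subtree. All hold, so the decomposition is valid with width 5 − 1 = 4.

Yes; width 4.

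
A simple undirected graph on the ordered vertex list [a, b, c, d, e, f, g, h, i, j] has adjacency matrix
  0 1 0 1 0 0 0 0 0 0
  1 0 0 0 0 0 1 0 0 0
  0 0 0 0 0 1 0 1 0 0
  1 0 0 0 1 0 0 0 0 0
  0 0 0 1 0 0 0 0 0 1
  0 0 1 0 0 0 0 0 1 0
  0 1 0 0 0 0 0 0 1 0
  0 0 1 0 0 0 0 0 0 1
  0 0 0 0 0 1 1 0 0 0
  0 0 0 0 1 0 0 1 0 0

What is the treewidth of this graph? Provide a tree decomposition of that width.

Every bag has size at most 3, so the width is 3 − 1 = 2 and tw(G) ≤ 2. For the lower bound, G contains the cycle j–h–c–f–i–g–b–a–d–e–j, so G is not a forest; only forests have treewidth ≤ 1, hence tw(G) ≥ 2. Combining the bounds, tw(G) = 2.

Treewidth 2.
One optimal decomposition is:
Bags: B1 = {c, h, j}  B2 = {c, f, j}  B3 = {f, i, j}  B4 = {g, i, j}  B5 = {b, g, j}  B6 = {a, b, j}  B7 = {a, d, j}  B8 = {d, e, j}
Tree: B1–B2, B2–B3, B3–B4, B4–B5, B5–B6, B6–B7, B7–B8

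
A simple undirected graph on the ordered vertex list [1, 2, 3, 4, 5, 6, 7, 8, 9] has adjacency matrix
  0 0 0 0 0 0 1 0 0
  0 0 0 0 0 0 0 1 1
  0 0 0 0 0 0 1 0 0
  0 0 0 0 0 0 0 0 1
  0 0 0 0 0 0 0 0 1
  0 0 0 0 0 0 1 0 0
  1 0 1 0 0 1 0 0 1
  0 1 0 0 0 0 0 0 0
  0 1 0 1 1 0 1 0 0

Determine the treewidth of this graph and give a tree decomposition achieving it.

The largest bag has 2 vertices, giving width 1; this decomposition certifies tw(G) ≤ 1. G has an edge, so its treewidth is at least 1. Combining the bounds, tw(G) = 1.

Treewidth 1.
One such decomposition:
Bags: B1 = {6, 7}  B2 = {7, 9}  B3 = {4, 9}  B4 = {5, 9}  B5 = {1, 7}  B6 = {2, 9}  B7 = {3, 7}  B8 = {2, 8}
Tree: B1–B2, B2–B3, B2–B4, B2–B5, B2–B6, B5–B7, B6–B8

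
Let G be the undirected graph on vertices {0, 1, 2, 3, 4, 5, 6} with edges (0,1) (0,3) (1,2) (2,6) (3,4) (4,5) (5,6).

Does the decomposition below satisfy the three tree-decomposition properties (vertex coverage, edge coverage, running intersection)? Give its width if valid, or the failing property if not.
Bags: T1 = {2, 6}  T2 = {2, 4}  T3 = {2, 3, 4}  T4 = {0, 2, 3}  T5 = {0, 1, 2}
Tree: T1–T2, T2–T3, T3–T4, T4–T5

A tree decomposition must satisfy three properties: every vertex lies in some bag; for every edge, both endpoints lie together in some bag; and for every vertex, the bags containing it form a connected subtree. Here vertex 5 appears in no bag, so the decomposition is invalid.

No — vertex 5 appears in no bag.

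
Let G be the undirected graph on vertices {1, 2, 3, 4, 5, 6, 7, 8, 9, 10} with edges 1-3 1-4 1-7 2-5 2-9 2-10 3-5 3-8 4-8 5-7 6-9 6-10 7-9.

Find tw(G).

2

A width-2 tree decomposition is:
Bags: B1 = {6, 9, 10}  B2 = {2, 9, 10}  B3 = {2, 7, 9}  B4 = {2, 5, 7}  B5 = {1, 5, 7}  B6 = {1, 3, 5}  B7 = {1, 3, 4}  B8 = {3, 4, 8}
Tree: B1–B2, B2–B3, B3–B4, B4–B5, B5–B6, B6–B7, B7–B8
Every bag has size at most 3, so the width is 3 − 1 = 2 and tw(G) ≤ 2. The edges 6–10–2–9–6 form a cycle, so G is not a tree and its treewidth is at least 2. Therefore the treewidth is 2.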